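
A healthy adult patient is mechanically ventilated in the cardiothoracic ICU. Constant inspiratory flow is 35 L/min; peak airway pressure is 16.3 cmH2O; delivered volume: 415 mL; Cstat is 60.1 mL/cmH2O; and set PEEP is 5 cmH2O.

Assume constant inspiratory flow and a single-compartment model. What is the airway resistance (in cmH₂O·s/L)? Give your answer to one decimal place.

7.5

Flow: 35 L/min ÷ 60 = 0.5833 L/s.
Equation of motion (constant flow): PIP = Vt/C + R·V̇ + PEEP.
R·V̇ = PIP − Vt/C − PEEP = 16.3 − 415/60.1 − 5 = 16.3 − 6.905 − 5 = 4.395 cmH2O.
R = 4.395 / 0.5833 = 7.535 cmH2O·s/L.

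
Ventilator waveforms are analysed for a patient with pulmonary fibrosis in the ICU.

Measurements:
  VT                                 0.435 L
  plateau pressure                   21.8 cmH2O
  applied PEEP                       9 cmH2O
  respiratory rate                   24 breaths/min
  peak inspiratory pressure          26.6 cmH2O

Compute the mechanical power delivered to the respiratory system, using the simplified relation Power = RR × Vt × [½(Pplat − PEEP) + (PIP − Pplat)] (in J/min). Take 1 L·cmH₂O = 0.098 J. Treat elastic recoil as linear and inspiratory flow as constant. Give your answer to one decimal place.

11.5

Per-breath work = Vt × [½(Pplat−PEEP) + (PIP−Pplat)] = 0.435 × [0.5×12.8 + 4.8] = 0.435 × 11.2 = 4.872 L·cmH2O.
Power = 24 × 4.872 = 116.93 L·cmH2O/min.
× 0.098 J/(L·cmH2O) → 11.459 J/min.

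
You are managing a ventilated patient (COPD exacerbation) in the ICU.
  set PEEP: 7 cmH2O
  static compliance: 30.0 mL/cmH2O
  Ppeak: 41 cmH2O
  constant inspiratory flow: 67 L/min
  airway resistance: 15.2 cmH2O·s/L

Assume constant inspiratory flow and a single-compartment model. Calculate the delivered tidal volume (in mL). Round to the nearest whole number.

511

Flow: 67 L/min ÷ 60 = 1.1167 L/s.
Equation of motion (constant flow): PIP = Vt/C + R·V̇ + PEEP.
Vt/C = PIP − R·V̇ − PEEP = 41 − 16.974 − 7 = 17.026 cmH2O.
Vt = C × 17.026 = 30.0 × 17.026 = 510.78 mL.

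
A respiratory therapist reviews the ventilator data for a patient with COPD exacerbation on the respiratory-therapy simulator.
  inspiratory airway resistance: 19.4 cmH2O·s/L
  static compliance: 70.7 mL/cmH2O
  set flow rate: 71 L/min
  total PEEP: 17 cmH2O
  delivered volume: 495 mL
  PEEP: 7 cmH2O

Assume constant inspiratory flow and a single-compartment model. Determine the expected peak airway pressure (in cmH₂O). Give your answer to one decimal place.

47.0

Flow: 71 L/min ÷ 60 = 1.1833 L/s.
Total PEEP = 17 cmH2O (set 7 + intrinsic 10); this is the baseline alveolar pressure.
Equation of motion (constant flow): PIP = Vt/C + R·V̇ + PEEP.
PIP = 495/70.7 + 19.4×1.1833 + 17 = 7.001 + 22.956 + 17 = 46.957 cmH2O.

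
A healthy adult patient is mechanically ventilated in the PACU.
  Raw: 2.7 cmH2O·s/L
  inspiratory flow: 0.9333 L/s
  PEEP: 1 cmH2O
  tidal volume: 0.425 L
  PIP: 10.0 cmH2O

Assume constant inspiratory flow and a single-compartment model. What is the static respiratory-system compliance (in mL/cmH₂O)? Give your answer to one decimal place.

65.6

Equation of motion (constant flow): PIP = Vt/C + R·V̇ + PEEP.
Vt/C = PIP − R·V̇ − PEEP = 10.0 − 2.7×0.9333 − 1 = 10.0 − 2.52 − 1 = 6.48 cmH2O.
C = Vt / 6.48 = 425 / 6.48 = 65.586 mL/cmH2O.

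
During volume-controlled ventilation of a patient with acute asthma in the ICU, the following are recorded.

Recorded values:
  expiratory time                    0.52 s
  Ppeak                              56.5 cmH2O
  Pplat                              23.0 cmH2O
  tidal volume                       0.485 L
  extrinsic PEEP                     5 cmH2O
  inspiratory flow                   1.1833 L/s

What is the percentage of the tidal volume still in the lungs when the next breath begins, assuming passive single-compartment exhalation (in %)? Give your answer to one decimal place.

R = (PIP − Pplat)/V̇ = (56.5 − 23.0) / 1.1833 = 33.5/1.1833 = 28.311 cmH2O·s/L.
C = Vt/(Pplat − PEEP) = 485.0 / (23.0 − 5) = 485.0/18.0 = 26.944 mL/cmH2O.
τ = R × C = 28.311 × 0.02694 L/cmH2O = 0.7627 s.
Fraction remaining at end-expiration = e^(−Te/τ) = e^(−0.52/0.7627) = 0.5057 → 50.57%.

50.6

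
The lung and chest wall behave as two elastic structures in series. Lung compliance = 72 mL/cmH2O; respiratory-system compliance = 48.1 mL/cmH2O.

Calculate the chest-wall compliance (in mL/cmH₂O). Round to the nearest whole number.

1/Ccw = 1/Crs − 1/CL.
1/Ccw = 1/48.1 − 1/72 = 0.006901.
Ccw = 144.91 mL/cmH2O.

145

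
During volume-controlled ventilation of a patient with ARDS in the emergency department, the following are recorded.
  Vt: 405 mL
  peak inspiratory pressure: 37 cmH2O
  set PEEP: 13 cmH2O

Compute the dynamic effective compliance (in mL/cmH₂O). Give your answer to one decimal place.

Dynamic compliance = Vt / (PIP − PEEP) = 405 / (37 − 13) = 405 / 24.0 = 16.875 mL/cmH2O.

16.9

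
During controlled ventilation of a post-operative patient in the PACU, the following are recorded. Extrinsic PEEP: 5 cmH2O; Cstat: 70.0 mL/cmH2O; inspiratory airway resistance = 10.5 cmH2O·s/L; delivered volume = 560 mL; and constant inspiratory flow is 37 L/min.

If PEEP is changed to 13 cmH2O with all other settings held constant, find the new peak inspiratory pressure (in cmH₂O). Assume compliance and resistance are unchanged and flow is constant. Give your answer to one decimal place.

Flow: 37 L/min ÷ 60 = 0.6167 L/s.
PIP = Vt/C + R·V̇ + PEEP (constant-flow equation of motion).
Only the baseline term changes: ΔPIP = ΔPEEP = 13 − 5 = 8.0 cmH2O.
Original PIP = 560/70.0 + 10.5×0.6167 + 5 = 19.475 cmH2O; new PIP = 19.475 + (8.0) = 27.475 cmH2O.

27.5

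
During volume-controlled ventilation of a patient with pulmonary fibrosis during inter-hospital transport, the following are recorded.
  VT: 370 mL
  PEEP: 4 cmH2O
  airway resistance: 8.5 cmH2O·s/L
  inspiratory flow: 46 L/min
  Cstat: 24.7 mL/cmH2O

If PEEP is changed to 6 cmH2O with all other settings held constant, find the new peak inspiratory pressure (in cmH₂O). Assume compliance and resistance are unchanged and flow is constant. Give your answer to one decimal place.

27.5

Flow: 46 L/min ÷ 60 = 0.7667 L/s.
PIP = Vt/C + R·V̇ + PEEP (constant-flow equation of motion).
Only the baseline term changes: ΔPIP = ΔPEEP = 6 − 4 = 2.0 cmH2O.
Original PIP = 370/24.7 + 8.5×0.7667 + 4 = 25.497 cmH2O; new PIP = 25.497 + (2.0) = 27.497 cmH2O.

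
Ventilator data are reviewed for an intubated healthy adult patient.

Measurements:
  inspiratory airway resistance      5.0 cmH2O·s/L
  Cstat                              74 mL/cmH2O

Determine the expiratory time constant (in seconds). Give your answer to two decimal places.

0.37

τ = R × C = 5.0 × 74 mL/cmH2O = 5.0 × 0.074 L/cmH2O = 0.37 s.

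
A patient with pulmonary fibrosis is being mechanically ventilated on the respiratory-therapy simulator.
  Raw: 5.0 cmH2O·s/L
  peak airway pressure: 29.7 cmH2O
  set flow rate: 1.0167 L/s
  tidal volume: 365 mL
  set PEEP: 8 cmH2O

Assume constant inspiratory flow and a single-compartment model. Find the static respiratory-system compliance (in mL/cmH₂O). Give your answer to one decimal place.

22.0

Equation of motion (constant flow): PIP = Vt/C + R·V̇ + PEEP.
Vt/C = PIP − R·V̇ − PEEP = 29.7 − 5.0×1.0167 − 8 = 29.7 − 5.084 − 8 = 16.616 cmH2O.
C = Vt / 16.616 = 365 / 16.616 = 21.967 mL/cmH2O.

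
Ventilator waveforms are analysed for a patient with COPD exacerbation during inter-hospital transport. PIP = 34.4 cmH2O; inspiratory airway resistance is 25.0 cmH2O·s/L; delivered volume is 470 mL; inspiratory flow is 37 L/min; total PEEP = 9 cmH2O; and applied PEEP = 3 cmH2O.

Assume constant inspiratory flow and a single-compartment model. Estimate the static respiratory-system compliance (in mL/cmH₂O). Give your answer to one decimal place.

47.1

Flow: 37 L/min ÷ 60 = 0.6167 L/s.
Total PEEP = 9 cmH2O (set 3 + intrinsic 6); this is the baseline alveolar pressure.
Equation of motion (constant flow): PIP = Vt/C + R·V̇ + PEEP.
Vt/C = PIP − R·V̇ − PEEP = 34.4 − 25.0×0.6167 − 9 = 34.4 − 15.418 − 9 = 9.982 cmH2O.
C = Vt / 9.982 = 470 / 9.982 = 47.085 mL/cmH2O.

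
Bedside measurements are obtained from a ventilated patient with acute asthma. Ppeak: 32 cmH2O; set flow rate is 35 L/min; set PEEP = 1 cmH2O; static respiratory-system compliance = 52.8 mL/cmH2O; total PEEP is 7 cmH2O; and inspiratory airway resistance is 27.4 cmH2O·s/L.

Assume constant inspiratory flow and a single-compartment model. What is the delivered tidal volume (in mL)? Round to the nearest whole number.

Flow: 35 L/min ÷ 60 = 0.5833 L/s.
Total PEEP = 7 cmH2O (set 1 + intrinsic 6); this is the baseline alveolar pressure.
Equation of motion (constant flow): PIP = Vt/C + R·V̇ + PEEP.
Vt/C = PIP − R·V̇ − PEEP = 32 − 15.982 − 7 = 9.018 cmH2O.
Vt = C × 9.018 = 52.8 × 9.018 = 476.15 mL.

476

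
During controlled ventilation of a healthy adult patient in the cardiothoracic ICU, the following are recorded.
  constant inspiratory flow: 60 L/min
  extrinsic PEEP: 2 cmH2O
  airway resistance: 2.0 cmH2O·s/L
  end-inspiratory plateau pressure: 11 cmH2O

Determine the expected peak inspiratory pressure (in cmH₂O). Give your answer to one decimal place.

13.0

Flow: 60 L/min ÷ 60 = 1 L/s.
PIP = Pplat + Raw × flow = 11 + 2.0 × 1 = 11 + 2.0 = 13.0 cmH2O.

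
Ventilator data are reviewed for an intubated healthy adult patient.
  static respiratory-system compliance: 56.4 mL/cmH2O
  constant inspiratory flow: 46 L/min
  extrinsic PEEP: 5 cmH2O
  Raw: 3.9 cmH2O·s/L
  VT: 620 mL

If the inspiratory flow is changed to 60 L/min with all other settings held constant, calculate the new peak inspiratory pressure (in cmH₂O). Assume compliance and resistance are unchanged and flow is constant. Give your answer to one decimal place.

Flow: 46 L/min ÷ 60 = 0.7667 L/s.
New flow: 60 L/min ÷ 60 = 1 L/s.
PIP = Vt/C + R·V̇ + PEEP (constant-flow equation of motion).
Only the resistive term changes: ΔPIP = R × ΔV̇ = 3.9 × (1 − 0.7667) = 3.9 × 0.2333 = 0.9099 cmH2O.
Original PIP = 620/56.4 + 3.9×0.7667 + 5 = 18.983 cmH2O; new PIP = 18.983 + (0.9099) = 19.893 cmH2O.

19.9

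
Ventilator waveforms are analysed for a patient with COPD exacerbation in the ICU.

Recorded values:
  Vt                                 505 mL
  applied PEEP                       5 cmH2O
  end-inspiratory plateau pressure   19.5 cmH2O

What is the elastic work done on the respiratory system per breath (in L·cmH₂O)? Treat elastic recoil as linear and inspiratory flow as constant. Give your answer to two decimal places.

3.66

Elastic work ≈ ½ × (Pplat − PEEP) × Vt = 0.5 × (19.5 − 5) × 0.505 L = 0.5 × 14.5 × 0.505 = 3.661 L·cmH2O.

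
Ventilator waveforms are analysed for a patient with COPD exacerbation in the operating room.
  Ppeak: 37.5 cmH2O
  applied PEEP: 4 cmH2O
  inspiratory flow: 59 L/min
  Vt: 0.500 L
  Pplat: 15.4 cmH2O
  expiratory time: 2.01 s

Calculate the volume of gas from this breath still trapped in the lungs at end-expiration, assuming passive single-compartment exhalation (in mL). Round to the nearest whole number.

Flow: 59 L/min ÷ 60 = 0.9833 L/s.
R = (PIP − Pplat)/V̇ = (37.5 − 15.4) / 0.9833 = 22.1/0.9833 = 22.475 cmH2O·s/L.
C = Vt/(Pplat − PEEP) = 500.0 / (15.4 − 4) = 500.0/11.4 = 43.86 mL/cmH2O.
τ = R × C = 22.475 × 0.04386 L/cmH2O = 0.9858 s.
Fraction remaining = e^(−Te/τ) = e^(−2.01/0.9858) = 0.1302.
Trapped volume = 500.0 × 0.1302 = 65.1 mL.

65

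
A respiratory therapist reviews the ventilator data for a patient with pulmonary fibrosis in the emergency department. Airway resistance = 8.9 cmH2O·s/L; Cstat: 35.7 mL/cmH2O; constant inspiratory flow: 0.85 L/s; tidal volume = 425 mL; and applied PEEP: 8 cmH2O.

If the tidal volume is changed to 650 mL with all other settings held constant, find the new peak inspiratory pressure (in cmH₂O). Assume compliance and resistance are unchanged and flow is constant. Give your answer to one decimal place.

33.8

PIP = Vt/C + R·V̇ + PEEP (constant-flow equation of motion).
Only the elastic term changes: ΔPIP = ΔVt / C = (650 − 425) / 35.7 = 6.303 cmH2O.
Original PIP = 425/35.7 + 8.9×0.85 + 8 = 27.47 cmH2O; new PIP = 27.47 + (6.303) = 33.773 cmH2O.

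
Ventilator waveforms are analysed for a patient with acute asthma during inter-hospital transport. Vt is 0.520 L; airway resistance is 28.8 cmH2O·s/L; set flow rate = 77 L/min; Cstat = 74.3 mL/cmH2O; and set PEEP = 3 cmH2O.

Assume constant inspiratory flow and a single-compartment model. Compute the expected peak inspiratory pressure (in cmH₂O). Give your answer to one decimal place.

47.0

Flow: 77 L/min ÷ 60 = 1.2833 L/s.
Equation of motion (constant flow): PIP = Vt/C + R·V̇ + PEEP.
PIP = 520/74.3 + 28.8×1.2833 + 3 = 6.999 + 36.959 + 3 = 46.958 cmH2O.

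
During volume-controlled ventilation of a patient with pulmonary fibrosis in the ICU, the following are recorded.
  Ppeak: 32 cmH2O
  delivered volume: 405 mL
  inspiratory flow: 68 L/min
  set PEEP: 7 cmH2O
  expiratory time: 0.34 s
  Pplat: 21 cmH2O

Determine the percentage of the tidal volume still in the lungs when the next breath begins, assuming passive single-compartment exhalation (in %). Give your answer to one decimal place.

Flow: 68 L/min ÷ 60 = 1.1333 L/s.
R = (PIP − Pplat)/V̇ = (32 − 21) / 1.1333 = 11.0/1.1333 = 9.706 cmH2O·s/L.
C = Vt/(Pplat − PEEP) = 405.0 / (21 − 7) = 405.0/14.0 = 28.929 mL/cmH2O.
τ = R × C = 9.706 × 0.02893 L/cmH2O = 0.2808 s.
Fraction remaining at end-expiration = e^(−Te/τ) = e^(−0.34/0.2808) = 0.298 → 29.8%.

29.8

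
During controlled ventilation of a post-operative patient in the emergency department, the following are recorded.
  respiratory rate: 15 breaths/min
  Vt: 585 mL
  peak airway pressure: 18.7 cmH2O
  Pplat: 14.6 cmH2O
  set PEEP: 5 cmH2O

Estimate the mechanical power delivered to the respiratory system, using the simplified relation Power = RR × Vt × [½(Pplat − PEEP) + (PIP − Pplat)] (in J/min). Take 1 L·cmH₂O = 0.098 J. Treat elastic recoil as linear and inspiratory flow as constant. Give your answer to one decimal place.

Per-breath work = Vt × [½(Pplat−PEEP) + (PIP−Pplat)] = 0.585 × [0.5×9.6 + 4.1] = 0.585 × 8.9 = 5.207 L·cmH2O.
Power = 15 × 5.207 = 78.105 L·cmH2O/min.
× 0.098 J/(L·cmH2O) → 7.654 J/min.

7.7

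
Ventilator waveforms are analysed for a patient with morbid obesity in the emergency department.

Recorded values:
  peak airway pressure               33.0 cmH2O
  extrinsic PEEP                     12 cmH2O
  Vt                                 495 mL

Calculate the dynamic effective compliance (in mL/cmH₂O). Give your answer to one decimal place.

23.6

Dynamic compliance = Vt / (PIP − PEEP) = 495 / (33.0 − 12) = 495 / 21.0 = 23.571 mL/cmH2O.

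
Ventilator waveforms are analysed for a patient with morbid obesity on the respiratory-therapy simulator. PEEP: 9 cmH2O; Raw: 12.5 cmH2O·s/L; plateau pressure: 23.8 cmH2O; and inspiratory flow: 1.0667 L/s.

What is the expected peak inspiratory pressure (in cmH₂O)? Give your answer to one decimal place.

37.1

PIP = Pplat + Raw × flow = 23.8 + 12.5 × 1.0667 = 23.8 + 13.334 = 37.134 cmH2O.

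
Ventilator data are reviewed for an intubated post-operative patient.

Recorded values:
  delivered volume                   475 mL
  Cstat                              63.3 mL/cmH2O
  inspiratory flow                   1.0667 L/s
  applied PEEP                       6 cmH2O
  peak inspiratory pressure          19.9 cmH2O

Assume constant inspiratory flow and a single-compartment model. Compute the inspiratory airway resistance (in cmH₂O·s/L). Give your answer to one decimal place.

6.0

Equation of motion (constant flow): PIP = Vt/C + R·V̇ + PEEP.
R·V̇ = PIP − Vt/C − PEEP = 19.9 − 475/63.3 − 6 = 19.9 − 7.504 − 6 = 6.396 cmH2O.
R = 6.396 / 1.0667 = 5.996 cmH2O·s/L.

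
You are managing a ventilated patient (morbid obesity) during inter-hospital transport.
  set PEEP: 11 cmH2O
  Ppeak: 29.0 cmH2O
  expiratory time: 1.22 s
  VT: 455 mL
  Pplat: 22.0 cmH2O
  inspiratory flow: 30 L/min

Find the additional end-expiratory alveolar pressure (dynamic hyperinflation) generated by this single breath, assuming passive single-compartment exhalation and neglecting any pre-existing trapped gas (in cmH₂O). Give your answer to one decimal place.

1.3

Flow: 30 L/min ÷ 60 = 0.5 L/s.
R = (PIP − Pplat)/V̇ = (29.0 − 22.0) / 0.5 = 7.0/0.5 = 14.0 cmH2O·s/L.
C = Vt/(Pplat − PEEP) = 455.0 / (22.0 − 11) = 455.0/11.0 = 41.364 mL/cmH2O.
τ = R × C = 14.0 × 0.04136 L/cmH2O = 0.579 s.
Fraction remaining = e^(−Te/τ) = e^(−1.22/0.579) = 0.1216; trapped volume = 455.0 × 0.1216 = 55.328 mL.
Additional alveolar pressure from trapping ≈ V_trapped / C = 55.328 / 41.364 = 1.338 cmH2O.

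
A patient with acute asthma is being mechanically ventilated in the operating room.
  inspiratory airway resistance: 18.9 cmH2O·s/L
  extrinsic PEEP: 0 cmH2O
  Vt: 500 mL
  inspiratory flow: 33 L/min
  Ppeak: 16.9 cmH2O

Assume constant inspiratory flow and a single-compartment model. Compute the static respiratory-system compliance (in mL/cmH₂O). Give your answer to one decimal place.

Flow: 33 L/min ÷ 60 = 0.55 L/s.
Equation of motion (constant flow): PIP = Vt/C + R·V̇ + PEEP.
Vt/C = PIP − R·V̇ − PEEP = 16.9 − 18.9×0.55 − 0 = 16.9 − 10.395 − 0 = 6.505 cmH2O.
C = Vt / 6.505 = 500 / 6.505 = 76.864 mL/cmH2O.

76.9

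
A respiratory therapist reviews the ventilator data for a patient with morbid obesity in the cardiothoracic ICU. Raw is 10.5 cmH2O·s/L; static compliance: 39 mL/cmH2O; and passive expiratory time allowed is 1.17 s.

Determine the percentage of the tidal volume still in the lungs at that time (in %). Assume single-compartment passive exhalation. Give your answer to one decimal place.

5.7

τ = R × C = 10.5 × 39 mL/cmH2O = 10.5 × 0.039 L/cmH2O = 0.4095 s.
Passive exhalation: V(t)/V₀ = e^(−t/τ) = e^(−1.17/0.4095) = 0.05743.
Fraction remaining = 0.05743 → 5.743%.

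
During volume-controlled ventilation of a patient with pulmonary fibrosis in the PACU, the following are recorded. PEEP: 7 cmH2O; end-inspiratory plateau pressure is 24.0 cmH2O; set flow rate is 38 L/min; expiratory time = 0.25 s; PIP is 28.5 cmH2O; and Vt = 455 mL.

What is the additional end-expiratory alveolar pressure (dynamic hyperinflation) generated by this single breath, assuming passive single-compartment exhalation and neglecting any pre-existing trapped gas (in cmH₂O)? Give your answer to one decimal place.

4.6

Flow: 38 L/min ÷ 60 = 0.6333 L/s.
R = (PIP − Pplat)/V̇ = (28.5 − 24.0) / 0.6333 = 4.5/0.6333 = 7.106 cmH2O·s/L.
C = Vt/(Pplat − PEEP) = 455.0 / (24.0 − 7) = 455.0/17.0 = 26.765 mL/cmH2O.
τ = R × C = 7.106 × 0.02677 L/cmH2O = 0.1902 s.
Fraction remaining = e^(−Te/τ) = e^(−0.25/0.1902) = 0.2686; trapped volume = 455.0 × 0.2686 = 122.21 mL.
Additional alveolar pressure from trapping ≈ V_trapped / C = 122.21 / 26.765 = 4.566 cmH2O.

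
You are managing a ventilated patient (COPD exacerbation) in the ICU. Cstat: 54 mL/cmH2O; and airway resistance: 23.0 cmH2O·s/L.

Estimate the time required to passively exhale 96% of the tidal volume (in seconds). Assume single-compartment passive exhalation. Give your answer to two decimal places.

4.00

τ = R × C = 23.0 × 54 mL/cmH2O = 23.0 × 0.054 L/cmH2O = 1.242 s.
Exhaled fraction f = 1 − e^(−t/τ) → t = −τ·ln(1 − f) = −1.242·ln(0.04) = 3.998 s.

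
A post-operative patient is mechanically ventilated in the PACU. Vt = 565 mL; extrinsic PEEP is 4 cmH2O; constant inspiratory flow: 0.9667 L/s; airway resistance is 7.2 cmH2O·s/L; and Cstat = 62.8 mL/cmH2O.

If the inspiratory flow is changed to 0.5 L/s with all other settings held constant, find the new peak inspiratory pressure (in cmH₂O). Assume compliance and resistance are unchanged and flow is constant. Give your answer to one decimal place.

16.6

PIP = Vt/C + R·V̇ + PEEP (constant-flow equation of motion).
Only the resistive term changes: ΔPIP = R × ΔV̇ = 7.2 × (0.5 − 0.9667) = 7.2 × -0.4667 = -3.36 cmH2O.
Original PIP = 565/62.8 + 7.2×0.9667 + 4 = 19.957 cmH2O; new PIP = 19.957 + (-3.36) = 16.597 cmH2O.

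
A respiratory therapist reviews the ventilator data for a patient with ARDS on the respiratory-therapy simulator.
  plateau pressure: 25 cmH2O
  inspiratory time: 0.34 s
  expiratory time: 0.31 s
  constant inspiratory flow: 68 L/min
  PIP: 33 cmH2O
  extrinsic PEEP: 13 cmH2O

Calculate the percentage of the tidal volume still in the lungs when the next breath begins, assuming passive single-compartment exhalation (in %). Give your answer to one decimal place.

Flow: 68 L/min ÷ 60 = 1.1333 L/s.
Vt = flow × Ti = 1.1333 L/s × 0.34 s × 1000 mL/L = 385.32 mL.
R = (PIP − Pplat)/V̇ = (33 − 25) / 1.1333 = 8.0/1.1333 = 7.059 cmH2O·s/L.
C = Vt/(Pplat − PEEP) = 385.32 / (25 − 13) = 385.32/12.0 = 32.11 mL/cmH2O.
τ = R × C = 7.059 × 0.03211 L/cmH2O = 0.2267 s.
Fraction remaining at end-expiration = e^(−Te/τ) = e^(−0.31/0.2267) = 0.2548 → 25.48%.

25.5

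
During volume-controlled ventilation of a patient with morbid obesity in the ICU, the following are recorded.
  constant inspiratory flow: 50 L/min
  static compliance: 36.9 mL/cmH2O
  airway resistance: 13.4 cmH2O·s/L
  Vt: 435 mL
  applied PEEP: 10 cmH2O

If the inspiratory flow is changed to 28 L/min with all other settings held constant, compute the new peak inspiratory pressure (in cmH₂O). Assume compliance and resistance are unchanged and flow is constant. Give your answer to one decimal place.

28.0

Flow: 50 L/min ÷ 60 = 0.8333 L/s.
New flow: 28 L/min ÷ 60 = 0.4667 L/s.
PIP = Vt/C + R·V̇ + PEEP (constant-flow equation of motion).
Only the resistive term changes: ΔPIP = R × ΔV̇ = 13.4 × (0.4667 − 0.8333) = 13.4 × -0.3666 = -4.912 cmH2O.
Original PIP = 435/36.9 + 13.4×0.8333 + 10 = 32.955 cmH2O; new PIP = 32.955 + (-4.912) = 28.043 cmH2O.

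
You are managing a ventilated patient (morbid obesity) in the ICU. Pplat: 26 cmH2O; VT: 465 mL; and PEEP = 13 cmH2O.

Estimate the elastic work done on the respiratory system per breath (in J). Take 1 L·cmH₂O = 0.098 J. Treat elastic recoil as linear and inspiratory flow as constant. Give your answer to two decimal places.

Elastic work ≈ ½ × (Pplat − PEEP) × Vt = 0.5 × (26 − 13) × 0.465 L = 0.5 × 13.0 × 0.465 = 3.023 L·cmH2O.
× 0.098 J/(L·cmH2O) → 0.2963 J.

0.30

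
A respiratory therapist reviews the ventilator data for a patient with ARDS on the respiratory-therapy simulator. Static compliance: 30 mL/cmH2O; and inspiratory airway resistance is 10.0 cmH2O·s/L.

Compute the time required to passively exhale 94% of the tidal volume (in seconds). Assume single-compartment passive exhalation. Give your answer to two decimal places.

τ = R × C = 10.0 × 30 mL/cmH2O = 10.0 × 0.030 L/cmH2O = 0.3 s.
Exhaled fraction f = 1 − e^(−t/τ) → t = −τ·ln(1 − f) = −0.3·ln(0.06) = 0.844 s.

0.84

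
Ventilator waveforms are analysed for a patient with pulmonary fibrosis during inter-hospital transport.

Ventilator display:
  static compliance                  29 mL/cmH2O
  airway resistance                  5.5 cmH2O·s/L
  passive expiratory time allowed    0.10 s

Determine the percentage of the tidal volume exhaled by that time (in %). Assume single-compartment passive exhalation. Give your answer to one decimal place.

τ = R × C = 5.5 × 29 mL/cmH2O = 5.5 × 0.029 L/cmH2O = 0.1595 s.
Passive exhalation: V(t)/V₀ = e^(−t/τ) = e^(−0.10/0.1595) = 0.5342.
Fraction exhaled = 1 − 0.5342 = 0.4658 → 46.58%.

46.6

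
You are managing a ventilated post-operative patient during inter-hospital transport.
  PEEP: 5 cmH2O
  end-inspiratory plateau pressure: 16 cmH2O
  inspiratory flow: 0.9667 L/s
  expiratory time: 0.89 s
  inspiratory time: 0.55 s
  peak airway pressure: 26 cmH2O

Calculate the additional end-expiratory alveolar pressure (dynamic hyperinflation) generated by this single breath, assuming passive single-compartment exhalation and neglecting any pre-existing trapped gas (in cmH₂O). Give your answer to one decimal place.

Vt = flow × Ti = 0.9667 L/s × 0.55 s × 1000 mL/L = 531.69 mL.
R = (PIP − Pplat)/V̇ = (26 − 16) / 0.9667 = 10.0/0.9667 = 10.344 cmH2O·s/L.
C = Vt/(Pplat − PEEP) = 531.69 / (16 − 5) = 531.69/11.0 = 48.335 mL/cmH2O.
τ = R × C = 10.344 × 0.04834 L/cmH2O = 0.5 s.
Fraction remaining = e^(−Te/τ) = e^(−0.89/0.5) = 0.1686; trapped volume = 531.69 × 0.1686 = 89.643 mL.
Additional alveolar pressure from trapping ≈ V_trapped / C = 89.643 / 48.335 = 1.855 cmH2O.

1.9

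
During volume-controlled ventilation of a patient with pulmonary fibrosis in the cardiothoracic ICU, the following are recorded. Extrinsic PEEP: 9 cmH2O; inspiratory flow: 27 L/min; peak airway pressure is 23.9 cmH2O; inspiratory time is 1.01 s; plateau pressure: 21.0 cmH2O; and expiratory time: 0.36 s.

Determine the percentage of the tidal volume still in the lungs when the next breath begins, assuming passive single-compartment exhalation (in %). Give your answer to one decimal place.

Flow: 27 L/min ÷ 60 = 0.45 L/s.
Vt = flow × Ti = 0.45 L/s × 1.01 s × 1000 mL/L = 454.5 mL.
R = (PIP − Pplat)/V̇ = (23.9 − 21.0) / 0.45 = 2.9/0.45 = 6.444 cmH2O·s/L.
C = Vt/(Pplat − PEEP) = 454.5 / (21.0 − 9) = 454.5/12.0 = 37.875 mL/cmH2O.
τ = R × C = 6.444 × 0.03788 L/cmH2O = 0.2441 s.
Fraction remaining at end-expiration = e^(−Te/τ) = e^(−0.36/0.2441) = 0.2288 → 22.88%.

22.9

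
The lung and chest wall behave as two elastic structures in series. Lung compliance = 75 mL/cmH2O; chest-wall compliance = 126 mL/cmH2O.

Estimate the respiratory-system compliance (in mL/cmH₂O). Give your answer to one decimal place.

47.0

Lung and chest wall are elastances in series: 1/Crs = 1/CL + 1/Ccw.
1/Crs = 1/75 + 1/126 = 0.02127.
Crs = 47.015 mL/cmH2O.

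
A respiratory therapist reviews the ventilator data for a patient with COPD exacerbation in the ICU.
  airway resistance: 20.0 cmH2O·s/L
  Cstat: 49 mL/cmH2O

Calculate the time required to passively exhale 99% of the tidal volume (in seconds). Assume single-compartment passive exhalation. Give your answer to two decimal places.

τ = R × C = 20.0 × 49 mL/cmH2O = 20.0 × 0.049 L/cmH2O = 0.98 s.
Exhaled fraction f = 1 − e^(−t/τ) → t = −τ·ln(1 − f) = −0.98·ln(0.01) = 4.513 s.

4.51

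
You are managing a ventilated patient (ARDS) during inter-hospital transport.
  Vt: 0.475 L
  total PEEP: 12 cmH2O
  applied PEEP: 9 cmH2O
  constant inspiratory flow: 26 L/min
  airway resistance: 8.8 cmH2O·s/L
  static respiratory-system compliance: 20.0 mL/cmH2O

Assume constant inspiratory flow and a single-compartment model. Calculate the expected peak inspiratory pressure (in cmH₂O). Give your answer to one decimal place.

Flow: 26 L/min ÷ 60 = 0.4333 L/s.
Total PEEP = 12 cmH2O (set 9 + intrinsic 3); this is the baseline alveolar pressure.
Equation of motion (constant flow): PIP = Vt/C + R·V̇ + PEEP.
PIP = 475/20.0 + 8.8×0.4333 + 12 = 23.75 + 3.813 + 12 = 39.563 cmH2O.

39.6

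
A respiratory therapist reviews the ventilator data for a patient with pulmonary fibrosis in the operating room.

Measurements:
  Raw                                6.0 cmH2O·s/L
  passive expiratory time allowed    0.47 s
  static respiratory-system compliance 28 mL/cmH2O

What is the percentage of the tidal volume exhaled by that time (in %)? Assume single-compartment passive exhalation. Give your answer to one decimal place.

93.9

τ = R × C = 6.0 × 28 mL/cmH2O = 6.0 × 0.028 L/cmH2O = 0.168 s.
Passive exhalation: V(t)/V₀ = e^(−t/τ) = e^(−0.47/0.168) = 0.06096.
Fraction exhaled = 1 − 0.06096 = 0.939 → 93.9%.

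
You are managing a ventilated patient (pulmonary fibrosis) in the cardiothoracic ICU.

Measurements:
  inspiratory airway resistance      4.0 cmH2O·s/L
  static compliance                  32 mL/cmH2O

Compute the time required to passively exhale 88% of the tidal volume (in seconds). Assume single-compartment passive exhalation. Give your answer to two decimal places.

0.27

τ = R × C = 4.0 × 32 mL/cmH2O = 4.0 × 0.032 L/cmH2O = 0.128 s.
Exhaled fraction f = 1 − e^(−t/τ) → t = −τ·ln(1 − f) = −0.128·ln(0.12) = 0.2714 s.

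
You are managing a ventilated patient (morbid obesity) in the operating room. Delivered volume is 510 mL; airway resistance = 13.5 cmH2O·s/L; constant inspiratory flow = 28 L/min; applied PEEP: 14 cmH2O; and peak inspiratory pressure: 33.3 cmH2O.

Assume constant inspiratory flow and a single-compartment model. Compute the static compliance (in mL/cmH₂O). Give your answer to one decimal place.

Flow: 28 L/min ÷ 60 = 0.4667 L/s.
Equation of motion (constant flow): PIP = Vt/C + R·V̇ + PEEP.
Vt/C = PIP − R·V̇ − PEEP = 33.3 − 13.5×0.4667 − 14 = 33.3 − 6.3 − 14 = 13.0 cmH2O.
C = Vt / 13.0 = 510 / 13.0 = 39.231 mL/cmH2O.

39.2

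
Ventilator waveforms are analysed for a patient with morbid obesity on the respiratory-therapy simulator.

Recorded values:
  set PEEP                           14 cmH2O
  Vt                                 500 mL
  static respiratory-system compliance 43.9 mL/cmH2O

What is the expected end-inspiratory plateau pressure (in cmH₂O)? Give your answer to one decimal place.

Pplat = PEEP + Vt / Cstat = 14 + 500 / 43.9 = 14 + 11.39 = 25.39 cmH2O.

25.4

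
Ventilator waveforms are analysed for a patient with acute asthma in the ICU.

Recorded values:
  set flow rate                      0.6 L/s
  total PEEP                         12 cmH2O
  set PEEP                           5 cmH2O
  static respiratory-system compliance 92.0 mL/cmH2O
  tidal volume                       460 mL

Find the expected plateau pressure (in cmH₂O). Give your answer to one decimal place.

17.0

End-expiratory occlusion gives total PEEP = 12 cmH2O (intrinsic PEEP = 12 − 5 = 7). Use total PEEP for the elastic gradient.
Pplat = PEEPtotal + Vt / Cstat = 12 + 460 / 92.0 = 12 + 5.0 = 17.0 cmH2O.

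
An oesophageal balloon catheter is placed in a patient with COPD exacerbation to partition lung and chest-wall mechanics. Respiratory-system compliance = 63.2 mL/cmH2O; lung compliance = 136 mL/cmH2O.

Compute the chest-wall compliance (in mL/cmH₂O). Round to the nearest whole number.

118

1/Ccw = 1/Crs − 1/CL.
1/Ccw = 1/63.2 − 1/136 = 0.00847.
Ccw = 118.06 mL/cmH2O.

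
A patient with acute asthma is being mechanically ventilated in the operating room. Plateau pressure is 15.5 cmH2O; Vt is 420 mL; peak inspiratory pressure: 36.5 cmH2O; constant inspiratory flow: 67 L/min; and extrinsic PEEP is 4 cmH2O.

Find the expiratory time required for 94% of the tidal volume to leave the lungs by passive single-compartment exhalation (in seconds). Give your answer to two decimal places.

1.93

Flow: 67 L/min ÷ 60 = 1.1167 L/s.
R = (PIP − Pplat)/V̇ = (36.5 − 15.5) / 1.1167 = 21.0/1.1167 = 18.805 cmH2O·s/L.
C = Vt/(Pplat − PEEP) = 420.0 / (15.5 − 4) = 420.0/11.5 = 36.522 mL/cmH2O.
τ = R × C = 18.805 × 0.03652 L/cmH2O = 0.6868 s.
t = −τ·ln(1 − 0.94) = −0.6868·ln(0.06) = 1.932 s.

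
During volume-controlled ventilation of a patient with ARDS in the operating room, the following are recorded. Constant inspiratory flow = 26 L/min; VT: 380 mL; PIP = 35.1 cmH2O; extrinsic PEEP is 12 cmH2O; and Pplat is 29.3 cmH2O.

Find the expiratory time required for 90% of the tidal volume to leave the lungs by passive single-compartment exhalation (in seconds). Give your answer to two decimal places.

Flow: 26 L/min ÷ 60 = 0.4333 L/s.
R = (PIP − Pplat)/V̇ = (35.1 − 29.3) / 0.4333 = 5.8/0.4333 = 13.386 cmH2O·s/L.
C = Vt/(Pplat − PEEP) = 380.0 / (29.3 − 12) = 380.0/17.3 = 21.965 mL/cmH2O.
τ = R × C = 13.386 × 0.02197 L/cmH2O = 0.2941 s.
t = −τ·ln(1 − 0.90) = −0.2941·ln(0.1) = 0.6772 s.

0.68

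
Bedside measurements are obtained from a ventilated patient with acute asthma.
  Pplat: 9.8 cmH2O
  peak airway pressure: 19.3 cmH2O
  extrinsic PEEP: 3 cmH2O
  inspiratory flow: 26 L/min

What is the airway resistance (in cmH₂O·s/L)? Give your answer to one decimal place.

21.9

Flow: 26 L/min ÷ 60 = 0.4333 L/s.
Raw = (PIP − Pplat) / flow = (19.3 − 9.8) / 0.4333 = 9.5 / 0.4333 = 21.925 cmH2O·s/L.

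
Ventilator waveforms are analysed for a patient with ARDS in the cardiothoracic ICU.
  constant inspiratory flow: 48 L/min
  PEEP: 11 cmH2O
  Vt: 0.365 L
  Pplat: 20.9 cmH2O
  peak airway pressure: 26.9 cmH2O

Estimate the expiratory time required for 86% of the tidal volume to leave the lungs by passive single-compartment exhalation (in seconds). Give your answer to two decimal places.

0.54

Flow: 48 L/min ÷ 60 = 0.8 L/s.
R = (PIP − Pplat)/V̇ = (26.9 − 20.9) / 0.8 = 6.0/0.8 = 7.5 cmH2O·s/L.
C = Vt/(Pplat − PEEP) = 365.0 / (20.9 − 11) = 365.0/9.9 = 36.869 mL/cmH2O.
τ = R × C = 7.5 × 0.03687 L/cmH2O = 0.2765 s.
t = −τ·ln(1 − 0.86) = −0.2765·ln(0.14) = 0.5436 s.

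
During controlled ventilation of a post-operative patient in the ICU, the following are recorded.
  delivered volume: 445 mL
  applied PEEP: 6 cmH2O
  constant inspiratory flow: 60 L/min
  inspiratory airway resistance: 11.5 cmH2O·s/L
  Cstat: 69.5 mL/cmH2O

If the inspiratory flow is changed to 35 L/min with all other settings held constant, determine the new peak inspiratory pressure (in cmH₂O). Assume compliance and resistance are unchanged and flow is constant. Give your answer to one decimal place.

Flow: 60 L/min ÷ 60 = 1 L/s.
New flow: 35 L/min ÷ 60 = 0.5833 L/s.
PIP = Vt/C + R·V̇ + PEEP (constant-flow equation of motion).
Only the resistive term changes: ΔPIP = R × ΔV̇ = 11.5 × (0.5833 − 1) = 11.5 × -0.4167 = -4.792 cmH2O.
Original PIP = 445/69.5 + 11.5×1 + 6 = 23.903 cmH2O; new PIP = 23.903 + (-4.792) = 19.111 cmH2O.

19.1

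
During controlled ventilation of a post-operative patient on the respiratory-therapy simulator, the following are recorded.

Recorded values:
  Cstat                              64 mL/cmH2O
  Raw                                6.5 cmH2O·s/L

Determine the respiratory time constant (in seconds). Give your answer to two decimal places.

0.42

τ = R × C = 6.5 × 64 mL/cmH2O = 6.5 × 0.064 L/cmH2O = 0.416 s.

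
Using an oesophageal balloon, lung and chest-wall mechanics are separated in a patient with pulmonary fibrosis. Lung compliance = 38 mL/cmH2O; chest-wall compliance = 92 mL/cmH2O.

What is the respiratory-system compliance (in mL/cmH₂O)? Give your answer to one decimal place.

26.9

Lung and chest wall are elastances in series: 1/Crs = 1/CL + 1/Ccw.
1/Crs = 1/38 + 1/92 = 0.03719.
Crs = 26.889 mL/cmH2O.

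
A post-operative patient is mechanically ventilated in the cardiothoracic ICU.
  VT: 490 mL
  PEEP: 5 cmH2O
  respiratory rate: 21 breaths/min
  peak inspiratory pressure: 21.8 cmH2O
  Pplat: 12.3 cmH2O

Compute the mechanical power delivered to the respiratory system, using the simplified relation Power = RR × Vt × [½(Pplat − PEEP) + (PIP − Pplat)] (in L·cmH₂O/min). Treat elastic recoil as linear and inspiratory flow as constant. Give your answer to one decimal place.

Per-breath work = Vt × [½(Pplat−PEEP) + (PIP−Pplat)] = 0.490 × [0.5×7.3 + 9.5] = 0.490 × 13.15 = 6.444 L·cmH2O.
Power = 21 × 6.444 = 135.32 L·cmH2O/min.

135.3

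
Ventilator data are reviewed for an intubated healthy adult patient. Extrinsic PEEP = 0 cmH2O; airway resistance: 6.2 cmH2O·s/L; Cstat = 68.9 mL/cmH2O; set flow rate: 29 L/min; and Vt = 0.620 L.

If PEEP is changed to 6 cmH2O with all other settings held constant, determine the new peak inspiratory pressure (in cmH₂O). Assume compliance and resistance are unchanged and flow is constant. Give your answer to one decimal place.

Flow: 29 L/min ÷ 60 = 0.4833 L/s.
PIP = Vt/C + R·V̇ + PEEP (constant-flow equation of motion).
Only the baseline term changes: ΔPIP = ΔPEEP = 6 − 0 = 6.0 cmH2O.
Original PIP = 620/68.9 + 6.2×0.4833 + 0 = 11.995 cmH2O; new PIP = 11.995 + (6.0) = 17.995 cmH2O.

18.0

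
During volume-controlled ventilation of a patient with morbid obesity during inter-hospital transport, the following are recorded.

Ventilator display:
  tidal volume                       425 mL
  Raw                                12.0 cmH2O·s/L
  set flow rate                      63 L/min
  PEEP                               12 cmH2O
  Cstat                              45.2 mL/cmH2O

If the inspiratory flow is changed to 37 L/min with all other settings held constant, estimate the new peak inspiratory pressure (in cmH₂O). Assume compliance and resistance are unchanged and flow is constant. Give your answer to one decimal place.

Flow: 63 L/min ÷ 60 = 1.05 L/s.
New flow: 37 L/min ÷ 60 = 0.6167 L/s.
PIP = Vt/C + R·V̇ + PEEP (constant-flow equation of motion).
Only the resistive term changes: ΔPIP = R × ΔV̇ = 12.0 × (0.6167 − 1.05) = 12.0 × -0.4333 = -5.2 cmH2O.
Original PIP = 425/45.2 + 12.0×1.05 + 12 = 34.003 cmH2O; new PIP = 34.003 + (-5.2) = 28.803 cmH2O.

28.8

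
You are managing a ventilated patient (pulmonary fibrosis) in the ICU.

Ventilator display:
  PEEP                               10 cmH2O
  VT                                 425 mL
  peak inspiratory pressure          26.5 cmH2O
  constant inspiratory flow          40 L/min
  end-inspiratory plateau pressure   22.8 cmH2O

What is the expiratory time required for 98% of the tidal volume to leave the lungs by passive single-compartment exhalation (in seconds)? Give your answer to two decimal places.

0.72

Flow: 40 L/min ÷ 60 = 0.6667 L/s.
R = (PIP − Pplat)/V̇ = (26.5 − 22.8) / 0.6667 = 3.7/0.6667 = 5.55 cmH2O·s/L.
C = Vt/(Pplat − PEEP) = 425.0 / (22.8 − 10) = 425.0/12.8 = 33.203 mL/cmH2O.
τ = R × C = 5.55 × 0.0332 L/cmH2O = 0.1843 s.
t = −τ·ln(1 − 0.98) = −0.1843·ln(0.02) = 0.721 s.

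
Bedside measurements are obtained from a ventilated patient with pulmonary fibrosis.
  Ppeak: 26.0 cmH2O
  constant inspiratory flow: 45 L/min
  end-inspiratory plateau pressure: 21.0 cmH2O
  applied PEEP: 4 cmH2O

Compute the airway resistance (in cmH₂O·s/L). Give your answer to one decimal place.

6.7

Flow: 45 L/min ÷ 60 = 0.75 L/s.
Raw = (PIP − Pplat) / flow = (26.0 − 21.0) / 0.75 = 5.0 / 0.75 = 6.667 cmH2O·s/L.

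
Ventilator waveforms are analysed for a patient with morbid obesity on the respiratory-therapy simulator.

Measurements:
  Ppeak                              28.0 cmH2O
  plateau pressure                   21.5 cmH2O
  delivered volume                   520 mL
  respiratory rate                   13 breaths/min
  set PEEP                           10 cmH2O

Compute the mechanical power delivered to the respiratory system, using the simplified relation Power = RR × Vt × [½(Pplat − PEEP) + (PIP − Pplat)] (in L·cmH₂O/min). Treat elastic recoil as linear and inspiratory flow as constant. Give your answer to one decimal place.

82.8

Per-breath work = Vt × [½(Pplat−PEEP) + (PIP−Pplat)] = 0.520 × [0.5×11.5 + 6.5] = 0.520 × 12.25 = 6.37 L·cmH2O.
Power = 13 × 6.37 = 82.81 L·cmH2O/min.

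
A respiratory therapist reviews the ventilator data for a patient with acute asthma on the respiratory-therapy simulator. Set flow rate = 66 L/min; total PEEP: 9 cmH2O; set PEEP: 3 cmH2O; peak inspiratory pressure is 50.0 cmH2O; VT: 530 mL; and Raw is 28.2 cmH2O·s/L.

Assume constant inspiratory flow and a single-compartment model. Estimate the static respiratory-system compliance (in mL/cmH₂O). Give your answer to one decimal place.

Flow: 66 L/min ÷ 60 = 1.1 L/s.
Total PEEP = 9 cmH2O (set 3 + intrinsic 6); this is the baseline alveolar pressure.
Equation of motion (constant flow): PIP = Vt/C + R·V̇ + PEEP.
Vt/C = PIP − R·V̇ − PEEP = 50.0 − 28.2×1.1 − 9 = 50.0 − 31.02 − 9 = 9.98 cmH2O.
C = Vt / 9.98 = 530 / 9.98 = 53.106 mL/cmH2O.

53.1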